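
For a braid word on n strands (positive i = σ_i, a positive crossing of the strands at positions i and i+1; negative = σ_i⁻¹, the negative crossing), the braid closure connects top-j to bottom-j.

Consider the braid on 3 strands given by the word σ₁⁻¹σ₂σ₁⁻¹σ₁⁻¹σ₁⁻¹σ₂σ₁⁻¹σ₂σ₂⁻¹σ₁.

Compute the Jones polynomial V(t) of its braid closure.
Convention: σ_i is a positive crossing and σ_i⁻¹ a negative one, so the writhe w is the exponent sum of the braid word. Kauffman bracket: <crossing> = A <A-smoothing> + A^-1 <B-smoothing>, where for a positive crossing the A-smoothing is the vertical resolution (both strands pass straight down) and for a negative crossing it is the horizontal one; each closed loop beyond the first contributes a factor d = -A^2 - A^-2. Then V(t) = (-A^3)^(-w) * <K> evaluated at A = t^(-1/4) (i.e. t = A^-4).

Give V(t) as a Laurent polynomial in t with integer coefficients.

The presented braid s1^-1 s2 s1^-1 s1^-1 s1^-1 s2 s1^-1 s2 s2^-1 s1 on 3 strands reduces by inverse Markov moves (closure unchanged at each step):
  Deconjugate: the word is γ·β·γ⁻¹ with γ = s1^-1 s2 (prefix) and γ⁻¹ = s2^-1 s1 (suffix); strip both.
Reduced to β = s1^-1 s1^-1 s1^-1 s2 s1^-1 s2 on 3 strands, 6 crossings.
Compute on β:
Braid: s1^-1 s1^-1 s1^-1 s2 s1^-1 s2 on 3 strands, 6 crossings.
Writhe w = (#positive) - (#negative) = 2 - 4 = -2.
Enumerate smoothing states for the bracket polynomial. There are 2^6 = 64 states.
Smooth each crossing (0=||, 1=⌣⌢); contribution A^(Σ sign_k(1-2s_k)) * d^(L-1).
Tabulate the states by total A-exponent and number of loops L (A-exp: L × count):
  A^6: L=5 ×1
  A^4: L=4 ×6
  A^2: L=3 ×15
  A^0: L=2 ×19, L=4 ×1
  A^-2: L=1 ×11, L=3 ×4
  A^-4: L=2 ×6
  A^-6: L=3 ×1
Each group contributes A^e * Σ count * d^(L-1):
Powers of d = -A^2 - A^-2: d^2 = A^4 + 2 + A^-4; d^3 = -A^6 - 3*A^2 - 3*A^-2 - A^-6; d^4 = A^8 + 4*A^4 + 6 + 4*A^-4 + A^-8.
  A^6 * (d^4) = A^14 + 4*A^10 + 6*A^6 + 4*A^2 + A^-2
  A^4 * (6*d^3) = -6*A^10 - 18*A^6 - 18*A^2 - 6*A^-2
  A^2 * (15*d^2) = 15*A^6 + 30*A^2 + 15*A^-2
  A^0 * (19*d + d^3) = -A^6 - 22*A^2 - 22*A^-2 - A^-6
  A^-2 * (11 + 4*d^2) = 4*A^2 + 19*A^-2 + 4*A^-6
  A^-4 * (6*d) = -6*A^-2 - 6*A^-6
  A^-6 * (d^2) = A^-2 + 2*A^-6 + A^-10
Summing the groups: <K> = A^14 - 2*A^10 + 2*A^6 - 2*A^2 + 2*A^-2 - A^-6 + A^-10
Normalise by the writhe: (-A^3)^(-w) = (-A^3)^(2) = A^6, so f(A) = A^6 * <K> = A^20 - 2*A^16 + 2*A^12 - 2*A^8 + 2*A^4 - 1 + A^-4.
Substitute A = t^(-1/4), i.e. A^e → t^(-e/4): V(t) = t - 1 + 2*t^-1 - 2*t^-2 + 2*t^-3 - 2*t^-4 + t^-5

Answer: t - 1 + 2*t^-1 - 2*t^-2 + 2*t^-3 - 2*t^-4 + t^-5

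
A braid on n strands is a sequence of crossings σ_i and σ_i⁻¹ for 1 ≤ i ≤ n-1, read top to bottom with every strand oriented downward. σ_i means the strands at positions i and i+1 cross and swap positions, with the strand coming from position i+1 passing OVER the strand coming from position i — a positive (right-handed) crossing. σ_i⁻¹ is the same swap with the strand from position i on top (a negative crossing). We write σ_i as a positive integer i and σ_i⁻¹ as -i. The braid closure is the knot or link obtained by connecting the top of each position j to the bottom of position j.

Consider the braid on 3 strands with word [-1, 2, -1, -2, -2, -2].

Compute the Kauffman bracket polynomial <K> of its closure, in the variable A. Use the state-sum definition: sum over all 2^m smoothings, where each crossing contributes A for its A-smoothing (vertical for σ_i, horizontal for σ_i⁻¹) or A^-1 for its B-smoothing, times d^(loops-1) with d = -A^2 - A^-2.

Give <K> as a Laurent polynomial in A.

Braid: s1^-1 s2 s1^-1 s2^-1 s2^-1 s2^-1 on 3 strands, 6 crossings.
Writhe w = (#positive) - (#negative) = 1 - 5 = -4.
Computing the Kauffman bracket via state sum. There are 2^6 = 64 states.
Smooth each crossing (0=||, 1=⌣⌢); contribution A^(Σ sign_k(1-2s_k)) * d^(L-1).
Tabulate the states by total A-exponent and number of loops L (A-exp: L × count):
  A^6: L=4 ×1
  A^4: L=3 ×6
  A^2: L=2 ×12, L=4 ×3
  A^0: L=1 ×9, L=3 ×10, L=5 ×1
  A^-2: L=2 ×12, L=4 ×3
  A^-4: L=1 ×2, L=3 ×4
  A^-6: L=2 ×1
Each group contributes A^e * Σ count * d^(L-1):
Powers of d = -A^2 - A^-2: d^2 = A^4 + 2 + A^-4; d^3 = -A^6 - 3*A^2 - 3*A^-2 - A^-6; d^4 = A^8 + 4*A^4 + 6 + 4*A^-4 + A^-8.
  A^6 * (d^3) = -A^12 - 3*A^8 - 3*A^4 - 1
  A^4 * (6*d^2) = 6*A^8 + 12*A^4 + 6
  A^2 * (12*d + 3*d^3) = -3*A^8 - 21*A^4 - 21 - 3*A^-4
  A^0 * (9 + 10*d^2 + d^4) = A^8 + 14*A^4 + 35 + 14*A^-4 + A^-8
  A^-2 * (12*d + 3*d^3) = -3*A^4 - 21 - 21*A^-4 - 3*A^-8
  A^-4 * (2 + 4*d^2) = 4 + 10*A^-4 + 4*A^-8
  A^-6 * (d) = -A^-4 - A^-8
Summing the groups: <K> = -A^12 + A^8 - A^4 + 2 - A^-4 + A^-8

Answer: -A^12 + A^8 - A^4 + 2 - A^-4 + A^-8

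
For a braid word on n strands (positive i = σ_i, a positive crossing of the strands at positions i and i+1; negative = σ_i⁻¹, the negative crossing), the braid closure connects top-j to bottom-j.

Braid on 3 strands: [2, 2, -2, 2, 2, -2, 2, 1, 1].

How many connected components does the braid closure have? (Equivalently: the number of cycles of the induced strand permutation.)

Track the strand permutation on 3 strands, starting from identity.
  step 1: s2 swaps positions 2,3 -> [1 3 2]
  step 2: s2 swaps positions 2,3 -> [1 2 3]
  step 3: s2^-1 swaps positions 2,3 -> [1 3 2]
  step 4: s2 swaps positions 2,3 -> [1 2 3]
  step 5: s2 swaps positions 2,3 -> [1 3 2]
  step 6: s2^-1 swaps positions 2,3 -> [1 2 3]
  step 7: s2 swaps positions 2,3 -> [1 3 2]
  step 8: s1 swaps positions 1,2 -> [3 1 2]
  step 9: s1 swaps positions 1,2 -> [1 3 2]
Final permutation (position -> original strand): [1 3 2]
Closure components = cycle count of this permutation = 2.

Answer: 2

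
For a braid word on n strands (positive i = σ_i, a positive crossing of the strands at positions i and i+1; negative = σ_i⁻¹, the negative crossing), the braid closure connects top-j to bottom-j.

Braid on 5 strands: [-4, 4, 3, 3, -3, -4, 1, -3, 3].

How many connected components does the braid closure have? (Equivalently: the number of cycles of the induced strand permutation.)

Track the strand permutation on 5 strands, starting from identity.
  step 1: s4^-1 swaps positions 4,5 -> [1 2 3 5 4]
  step 2: s4 swaps positions 4,5 -> [1 2 3 4 5]
  step 3: s3 swaps positions 3,4 -> [1 2 4 3 5]
  step 4: s3 swaps positions 3,4 -> [1 2 3 4 5]
  step 5: s3^-1 swaps positions 3,4 -> [1 2 4 3 5]
  step 6: s4^-1 swaps positions 4,5 -> [1 2 4 5 3]
  step 7: s1 swaps positions 1,2 -> [2 1 4 5 3]
  step 8: s3^-1 swaps positions 3,4 -> [2 1 5 4 3]
  step 9: s3 swaps positions 3,4 -> [2 1 4 5 3]
Final permutation (position -> original strand): [2 1 4 5 3]
Closure components = cycle count of this permutation = 2.

Answer: 2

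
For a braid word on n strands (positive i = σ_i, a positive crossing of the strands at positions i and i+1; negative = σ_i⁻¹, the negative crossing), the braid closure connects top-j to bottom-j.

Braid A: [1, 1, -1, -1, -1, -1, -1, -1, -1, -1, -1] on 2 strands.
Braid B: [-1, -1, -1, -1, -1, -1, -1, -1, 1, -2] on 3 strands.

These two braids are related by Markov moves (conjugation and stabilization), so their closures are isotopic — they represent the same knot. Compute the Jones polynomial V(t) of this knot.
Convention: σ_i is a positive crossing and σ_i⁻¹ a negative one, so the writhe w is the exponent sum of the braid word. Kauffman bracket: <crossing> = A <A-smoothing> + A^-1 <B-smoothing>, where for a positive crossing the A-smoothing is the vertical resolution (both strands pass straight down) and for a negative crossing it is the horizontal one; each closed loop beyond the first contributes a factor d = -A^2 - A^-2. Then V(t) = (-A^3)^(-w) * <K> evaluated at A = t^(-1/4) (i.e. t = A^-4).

t^-3 + t^-5 - t^-6 + t^-7 - t^-8 + t^-9 - t^-10

Derivation:
Markov-equivalent braids have isotopic closures, hence identical knot invariants. Strip the Markov moves from each word to reach a common short braid β, then compute V(t) once on β.
Braid A: s1 s1 s1^-1 s1^-1 s1^-1 s1^-1 s1^-1 s1^-1 s1^-1 s1^-1 s1^-1 on 2 strands reduces by inverse Markov moves (closure unchanged at each step):
  Deconjugate: the word is γ·β·γ⁻¹ with γ = s1 s1 (prefix) and γ⁻¹ = s1^-1 s1^-1 (suffix); strip both.
Reduced to β = s1^-1 s1^-1 s1^-1 s1^-1 s1^-1 s1^-1 s1^-1 on 2 strands, 7 crossings.
Braid B: s1^-1 s1^-1 s1^-1 s1^-1 s1^-1 s1^-1 s1^-1 s1^-1 s1 s2^-1 on 3 strands reduces by inverse Markov moves (closure unchanged at each step):
  Destabilize: the word has the form β·s2^-1 where s2^-1 occurs only as the final letter (β ∈ B_2); drop it and the last strand → 2 strands.
  Deconjugate: the word is γ·β·γ⁻¹ with γ = s1^-1 (prefix) and γ⁻¹ = s1 (suffix); strip both.
Reduced to β = s1^-1 s1^-1 s1^-1 s1^-1 s1^-1 s1^-1 s1^-1 on 2 strands, 7 crossings.
Both give the same β = s1^-1 s1^-1 s1^-1 s1^-1 s1^-1 s1^-1 s1^-1 on 2 strands, so one state sum suffices:
Braid: s1^-1 s1^-1 s1^-1 s1^-1 s1^-1 s1^-1 s1^-1 on 2 strands, 7 crossings.
Writhe w = (#positive) - (#negative) = 0 - 7 = -7.
Enumerate smoothing states for the bracket polynomial. There are 2^7 = 128 states.
Each crossing splits two ways (0=vertical, 1=horizontal). The state's weight is A^(#A-smoothings - #B-smoothings) * d^(loops - 1).
Tabulate the states by total A-exponent and number of loops L (A-exp: L × count):
  A^7: L=7 ×1
  A^5: L=6 ×7
  A^3: L=5 ×21
  A^1: L=4 ×35
  A^-1: L=3 ×35
  A^-3: L=2 ×21
  A^-5: L=1 ×7
  A^-7: L=2 ×1
Each group contributes A^e * Σ count * d^(L-1):
Powers of d = -A^2 - A^-2: d^2 = A^4 + 2 + A^-4; d^3 = -A^6 - 3*A^2 - 3*A^-2 - A^-6; d^4 = A^8 + 4*A^4 + 6 + 4*A^-4 + A^-8; d^5 = -A^10 - 5*A^6 - 10*A^2 - 10*A^-2 - 5*A^-6 - A^-10; d^6 = A^12 + 6*A^8 + 15*A^4 + 20 + 15*A^-4 + 6*A^-8 + A^-12.
  A^7 * (d^6) = A^19 + 6*A^15 + 15*A^11 + 20*A^7 + 15*A^3 + 6*A^-1 + A^-5
  A^5 * (7*d^5) = -7*A^15 - 35*A^11 - 70*A^7 - 70*A^3 - 35*A^-1 - 7*A^-5
  A^3 * (21*d^4) = 21*A^11 + 84*A^7 + 126*A^3 + 84*A^-1 + 21*A^-5
  A^1 * (35*d^3) = -35*A^7 - 105*A^3 - 105*A^-1 - 35*A^-5
  A^-1 * (35*d^2) = 35*A^3 + 70*A^-1 + 35*A^-5
  A^-3 * (21*d) = -21*A^-1 - 21*A^-5
  A^-5 * (7) = 7*A^-5
  A^-7 * (d) = -A^-5 - A^-9
Summing the groups: <K> = A^19 - A^15 + A^11 - A^7 + A^3 - A^-1 - A^-9
Normalise by the writhe: (-A^3)^(-w) = (-A^3)^(7) = -A^21, so f(A) = -A^21 * <K> = -A^40 + A^36 - A^32 + A^28 - A^24 + A^20 + A^12.
Substitute A = t^(-1/4), i.e. A^e → t^(-e/4): V(t) = t^-3 + t^-5 - t^-6 + t^-7 - t^-8 + t^-9 - t^-10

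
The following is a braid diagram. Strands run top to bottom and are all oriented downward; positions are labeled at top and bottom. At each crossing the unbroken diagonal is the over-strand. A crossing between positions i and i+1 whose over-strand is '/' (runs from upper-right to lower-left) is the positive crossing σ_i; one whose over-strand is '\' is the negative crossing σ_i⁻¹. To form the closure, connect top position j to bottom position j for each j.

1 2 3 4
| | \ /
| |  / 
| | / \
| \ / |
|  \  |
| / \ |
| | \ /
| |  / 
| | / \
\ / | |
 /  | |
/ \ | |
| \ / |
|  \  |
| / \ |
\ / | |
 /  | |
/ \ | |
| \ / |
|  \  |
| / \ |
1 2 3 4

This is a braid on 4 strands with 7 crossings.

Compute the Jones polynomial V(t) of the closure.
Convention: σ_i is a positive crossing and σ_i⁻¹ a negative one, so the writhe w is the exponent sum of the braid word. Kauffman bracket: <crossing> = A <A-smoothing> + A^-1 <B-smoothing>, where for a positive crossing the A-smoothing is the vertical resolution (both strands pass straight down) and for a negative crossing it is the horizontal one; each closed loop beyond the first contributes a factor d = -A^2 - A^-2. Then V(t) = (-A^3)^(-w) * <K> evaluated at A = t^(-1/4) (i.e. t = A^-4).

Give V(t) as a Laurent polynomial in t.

Reading the diagram top to bottom ('/'-over between positions i,i+1 = s_i, '\'-over = s_i^-1): braid word = s3 s2^-1 s3 s1 s2^-1 s1 s2^-1.
Braid: s3 s2^-1 s3 s1 s2^-1 s1 s2^-1 on 4 strands, 7 crossings.
Writhe w = (#positive) - (#negative) = 4 - 3 = 1.
State-sum expansion of <K>. There are 2^7 = 128 states.
For each crossing: s=0 is the vertical smoothing, s=1 horizontal. Crossing k contributes A^(sign_k * (1 - 2*s_k)); loop factor d = -A^2 - A^-2.
Tabulate the states by total A-exponent and number of loops L (A-exp: L × count):
  A^7: L=5 ×1
  A^5: L=4 ×7
  A^3: L=3 ×21
  A^1: L=2 ×32, L=4 ×3
  A^-1: L=1 ×21, L=3 ×14
  A^-3: L=2 ×19, L=4 ×2
  A^-5: L=3 ×7
  A^-7: L=4 ×1
Each group contributes A^e * Σ count * d^(L-1):
Powers of d = -A^2 - A^-2: d^2 = A^4 + 2 + A^-4; d^3 = -A^6 - 3*A^2 - 3*A^-2 - A^-6; d^4 = A^8 + 4*A^4 + 6 + 4*A^-4 + A^-8.
  A^7 * (d^4) = A^15 + 4*A^11 + 6*A^7 + 4*A^3 + A^-1
  A^5 * (7*d^3) = -7*A^11 - 21*A^7 - 21*A^3 - 7*A^-1
  A^3 * (21*d^2) = 21*A^7 + 42*A^3 + 21*A^-1
  A^1 * (32*d + 3*d^3) = -3*A^7 - 41*A^3 - 41*A^-1 - 3*A^-5
  A^-1 * (21 + 14*d^2) = 14*A^3 + 49*A^-1 + 14*A^-5
  A^-3 * (19*d + 2*d^3) = -2*A^3 - 25*A^-1 - 25*A^-5 - 2*A^-9
  A^-5 * (7*d^2) = 7*A^-1 + 14*A^-5 + 7*A^-9
  A^-7 * (d^3) = -A^-1 - 3*A^-5 - 3*A^-9 - A^-13
Summing the groups: <K> = A^15 - 3*A^11 + 3*A^7 - 4*A^3 + 4*A^-1 - 3*A^-5 + 2*A^-9 - A^-13
Normalise by the writhe: (-A^3)^(-w) = (-A^3)^(-1) = -A^-3, so f(A) = -A^-3 * <K> = -A^12 + 3*A^8 - 3*A^4 + 4 - 4*A^-4 + 3*A^-8 - 2*A^-12 + A^-16.
Substitute A = t^(-1/4), i.e. A^e → t^(-e/4): V(t) = t^4 - 2*t^3 + 3*t^2 - 4*t + 4 - 3*t^-1 + 3*t^-2 - t^-3

Answer: t^4 - 2*t^3 + 3*t^2 - 4*t + 4 - 3*t^-1 + 3*t^-2 - t^-3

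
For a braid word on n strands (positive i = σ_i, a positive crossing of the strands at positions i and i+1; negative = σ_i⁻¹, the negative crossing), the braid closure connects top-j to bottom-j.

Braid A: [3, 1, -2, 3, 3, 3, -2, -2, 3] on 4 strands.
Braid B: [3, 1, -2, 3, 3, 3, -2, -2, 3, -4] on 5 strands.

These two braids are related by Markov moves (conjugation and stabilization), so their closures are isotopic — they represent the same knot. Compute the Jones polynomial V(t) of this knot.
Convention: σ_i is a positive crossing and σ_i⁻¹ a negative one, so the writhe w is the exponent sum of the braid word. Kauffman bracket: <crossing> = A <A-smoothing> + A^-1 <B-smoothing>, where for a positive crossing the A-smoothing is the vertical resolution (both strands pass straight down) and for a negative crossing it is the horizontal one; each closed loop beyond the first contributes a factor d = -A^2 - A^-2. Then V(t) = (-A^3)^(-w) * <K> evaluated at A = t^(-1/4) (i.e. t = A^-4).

Markov-equivalent braids have isotopic closures, hence identical knot invariants. Strip the Markov moves from each word to reach a common short braid β, then compute V(t) once on β.
Braid A: s3 s1 s2^-1 s3 s3 s3 s2^-1 s2^-1 s3 on 4 strands has no conjugating prefix/suffix or stabilization to strip; take β = s3 s1 s2^-1 s3 s3 s3 s2^-1 s2^-1 s3.
Braid B: s3 s1 s2^-1 s3 s3 s3 s2^-1 s2^-1 s3 s4^-1 on 5 strands reduces by inverse Markov moves (closure unchanged at each step):
  Destabilize: the word has the form β·s4^-1 where s4^-1 occurs only as the final letter (β ∈ B_4); drop it and the last strand → 4 strands.
Reduced to β = s3 s1 s2^-1 s3 s3 s3 s2^-1 s2^-1 s3 on 4 strands, 9 crossings.
Both give the same β = s3 s1 s2^-1 s3 s3 s3 s2^-1 s2^-1 s3 on 4 strands, so one state sum suffices:
Braid: s3 s1 s2^-1 s3 s3 s3 s2^-1 s2^-1 s3 on 4 strands, 9 crossings.
Writhe w = (#positive) - (#negative) = 6 - 3 = 3.
State-sum expansion of <K>. There are 2^9 = 512 states.
For each crossing: s=0 is the vertical smoothing, s=1 horizontal. Crossing k contributes A^(sign_k * (1 - 2*s_k)); loop factor d = -A^2 - A^-2.
Tabulate the states by total A-exponent and number of loops L (A-exp: L × count):
  A^9: L=5 ×1
  A^7: L=4 ×9
  A^5: L=3 ×32, L=5 ×4
  A^3: L=2 ×51, L=4 ×32, L=6 ×1
  A^1: L=1 ×27, L=3 ×81, L=5 ×18
  A^-1: L=2 ×53, L=4 ×67, L=6 ×6
  A^-3: L=3 ×50, L=5 ×33, L=7 ×1
  A^-5: L=4 ×27, L=6 ×9
  A^-7: L=5 ×8, L=7 ×1
  A^-9: L=6 ×1
Each group contributes A^e * Σ count * d^(L-1):
Powers of d = -A^2 - A^-2: d^2 = A^4 + 2 + A^-4; d^3 = -A^6 - 3*A^2 - 3*A^-2 - A^-6; d^4 = A^8 + 4*A^4 + 6 + 4*A^-4 + A^-8; d^5 = -A^10 - 5*A^6 - 10*A^2 - 10*A^-2 - 5*A^-6 - A^-10; d^6 = A^12 + 6*A^8 + 15*A^4 + 20 + 15*A^-4 + 6*A^-8 + A^-12.
  A^9 * (d^4) = A^17 + 4*A^13 + 6*A^9 + 4*A^5 + A
  A^7 * (9*d^3) = -9*A^13 - 27*A^9 - 27*A^5 - 9*A
  A^5 * (32*d^2 + 4*d^4) = 4*A^13 + 48*A^9 + 88*A^5 + 48*A + 4*A^-3
  A^3 * (51*d + 32*d^3 + d^5) = -A^13 - 37*A^9 - 157*A^5 - 157*A - 37*A^-3 - A^-7
  A^1 * (27 + 81*d^2 + 18*d^4) = 18*A^9 + 153*A^5 + 297*A + 153*A^-3 + 18*A^-7
  A^-1 * (53*d + 67*d^3 + 6*d^5) = -6*A^9 - 97*A^5 - 314*A - 314*A^-3 - 97*A^-7 - 6*A^-11
  A^-3 * (50*d^2 + 33*d^4 + d^6) = A^9 + 39*A^5 + 197*A + 318*A^-3 + 197*A^-7 + 39*A^-11 + A^-15
  A^-5 * (27*d^3 + 9*d^5) = -9*A^5 - 72*A - 171*A^-3 - 171*A^-7 - 72*A^-11 - 9*A^-15
  A^-7 * (8*d^4 + d^6) = A^5 + 14*A + 47*A^-3 + 68*A^-7 + 47*A^-11 + 14*A^-15 + A^-19
  A^-9 * (d^5) = -A - 5*A^-3 - 10*A^-7 - 10*A^-11 - 5*A^-15 - A^-19
Summing the groups: <K> = A^17 - 2*A^13 + 3*A^9 - 5*A^5 + 4*A - 5*A^-3 + 4*A^-7 - 2*A^-11 + A^-15
Normalise by the writhe: (-A^3)^(-w) = (-A^3)^(-3) = -A^-9, so f(A) = -A^-9 * <K> = -A^8 + 2*A^4 - 3 + 5*A^-4 - 4*A^-8 + 5*A^-12 - 4*A^-16 + 2*A^-20 - A^-24.
Substitute A = t^(-1/4), i.e. A^e → t^(-e/4): V(t) = -t^6 + 2*t^5 - 4*t^4 + 5*t^3 - 4*t^2 + 5*t - 3 + 2*t^-1 - t^-2

Answer: -t^6 + 2*t^5 - 4*t^4 + 5*t^3 - 4*t^2 + 5*t - 3 + 2*t^-1 - t^-2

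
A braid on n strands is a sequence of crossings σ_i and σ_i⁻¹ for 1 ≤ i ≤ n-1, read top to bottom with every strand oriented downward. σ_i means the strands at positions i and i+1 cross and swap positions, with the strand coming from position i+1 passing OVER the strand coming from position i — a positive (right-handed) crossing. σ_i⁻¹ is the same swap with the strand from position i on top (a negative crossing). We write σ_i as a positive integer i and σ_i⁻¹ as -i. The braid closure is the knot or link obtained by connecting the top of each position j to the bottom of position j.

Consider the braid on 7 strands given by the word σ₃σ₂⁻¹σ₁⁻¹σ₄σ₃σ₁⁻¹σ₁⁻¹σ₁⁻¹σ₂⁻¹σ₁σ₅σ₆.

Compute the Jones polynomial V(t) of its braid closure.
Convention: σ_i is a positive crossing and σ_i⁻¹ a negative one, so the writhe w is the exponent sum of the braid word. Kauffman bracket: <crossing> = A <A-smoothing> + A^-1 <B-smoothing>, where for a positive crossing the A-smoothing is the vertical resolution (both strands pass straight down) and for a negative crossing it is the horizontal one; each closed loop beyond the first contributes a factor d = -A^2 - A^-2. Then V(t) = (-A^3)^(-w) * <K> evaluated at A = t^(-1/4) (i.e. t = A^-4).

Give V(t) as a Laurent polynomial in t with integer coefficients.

t - 1 + 3*t^-1 - 4*t^-2 + 4*t^-3 - 4*t^-4 + 3*t^-5 - 2*t^-6 + t^-7

Derivation:
The presented braid s3 s2^-1 s1^-1 s4 s3 s1^-1 s1^-1 s1^-1 s2^-1 s1 s5 s6 on 7 strands reduces by inverse Markov moves (closure unchanged at each step):
  Destabilize: the word has the form β·s6 where s6 occurs only as the final letter (β ∈ B_6); drop it and the last strand → 6 strands.
  Destabilize: the word has the form β·s5 where s5 occurs only as the final letter (β ∈ B_5); drop it and the last strand → 5 strands.
Reduced to β = s3 s2^-1 s1^-1 s4 s3 s1^-1 s1^-1 s1^-1 s2^-1 s1 on 5 strands, 10 crossings.
Compute on β:
Braid: s3 s2^-1 s1^-1 s4 s3 s1^-1 s1^-1 s1^-1 s2^-1 s1 on 5 strands, 10 crossings.
Writhe w = (#positive) - (#negative) = 4 - 6 = -2.
Enumerate smoothing states for the bracket polynomial. There are 2^10 = 1024 states.
Smooth each crossing (0=||, 1=⌣⌢); contribution A^(Σ sign_k(1-2s_k)) * d^(L-1).
Tabulate the states by total A-exponent and number of loops L (A-exp: L × count):
  A^10: L=7 ×1
  A^8: L=6 ×10
  A^6: L=5 ×42, L=7 ×3
  A^4: L=4 ×95, L=6 ×24, L=8 ×1
  A^2: L=3 ×124, L=5 ×76, L=7 ×10
  A^0: L=2 ×90, L=4 ×126, L=6 ×35, L=8 ×1
  A^-2: L=1 ×28, L=3 ×116, L=5 ×61, L=7 ×5
  A^-4: L=2 ×50, L=4 ×60, L=6 ×10
  A^-6: L=1 ×5, L=3 ×29, L=5 ×11
  A^-8: L=2 ×4, L=4 ×6
  A^-10: L=3 ×1
Each group contributes A^e * Σ count * d^(L-1):
Powers of d = -A^2 - A^-2: d^2 = A^4 + 2 + A^-4; d^3 = -A^6 - 3*A^2 - 3*A^-2 - A^-6; d^4 = A^8 + 4*A^4 + 6 + 4*A^-4 + A^-8; d^5 = -A^10 - 5*A^6 - 10*A^2 - 10*A^-2 - 5*A^-6 - A^-10; d^6 = A^12 + 6*A^8 + 15*A^4 + 20 + 15*A^-4 + 6*A^-8 + A^-12; d^7 = -A^14 - 7*A^10 - 21*A^6 - 35*A^2 - 35*A^-2 - 21*A^-6 - 7*A^-10 - A^-14.
  A^10 * (d^6) = A^22 + 6*A^18 + 15*A^14 + 20*A^10 + 15*A^6 + 6*A^2 + A^-2
  A^8 * (10*d^5) = -10*A^18 - 50*A^14 - 100*A^10 - 100*A^6 - 50*A^2 - 10*A^-2
  A^6 * (42*d^4 + 3*d^6) = 3*A^18 + 60*A^14 + 213*A^10 + 312*A^6 + 213*A^2 + 60*A^-2 + 3*A^-6
  A^4 * (95*d^3 + 24*d^5 + d^7) = -A^18 - 31*A^14 - 236*A^10 - 560*A^6 - 560*A^2 - 236*A^-2 - 31*A^-6 - A^-10
  A^2 * (124*d^2 + 76*d^4 + 10*d^6) = 10*A^14 + 136*A^10 + 578*A^6 + 904*A^2 + 578*A^-2 + 136*A^-6 + 10*A^-10
  A^0 * (90*d + 126*d^3 + 35*d^5 + d^7) = -A^14 - 42*A^10 - 322*A^6 - 853*A^2 - 853*A^-2 - 322*A^-6 - 42*A^-10 - A^-14
  A^-2 * (28 + 116*d^2 + 61*d^4 + 5*d^6) = 5*A^10 + 91*A^6 + 435*A^2 + 726*A^-2 + 435*A^-6 + 91*A^-10 + 5*A^-14
  A^-4 * (50*d + 60*d^3 + 10*d^5) = -10*A^6 - 110*A^2 - 330*A^-2 - 330*A^-6 - 110*A^-10 - 10*A^-14
  A^-6 * (5 + 29*d^2 + 11*d^4) = 11*A^2 + 73*A^-2 + 129*A^-6 + 73*A^-10 + 11*A^-14
  A^-8 * (4*d + 6*d^3) = -6*A^-2 - 22*A^-6 - 22*A^-10 - 6*A^-14
  A^-10 * (d^2) = A^-6 + 2*A^-10 + A^-14
Summing the groups: <K> = A^22 - 2*A^18 + 3*A^14 - 4*A^10 + 4*A^6 - 4*A^2 + 3*A^-2 - A^-6 + A^-10
Normalise by the writhe: (-A^3)^(-w) = (-A^3)^(2) = A^6, so f(A) = A^6 * <K> = A^28 - 2*A^24 + 3*A^20 - 4*A^16 + 4*A^12 - 4*A^8 + 3*A^4 - 1 + A^-4.
Substitute A = t^(-1/4), i.e. A^e → t^(-e/4): V(t) = t - 1 + 3*t^-1 - 4*t^-2 + 4*t^-3 - 4*t^-4 + 3*t^-5 - 2*t^-6 + t^-7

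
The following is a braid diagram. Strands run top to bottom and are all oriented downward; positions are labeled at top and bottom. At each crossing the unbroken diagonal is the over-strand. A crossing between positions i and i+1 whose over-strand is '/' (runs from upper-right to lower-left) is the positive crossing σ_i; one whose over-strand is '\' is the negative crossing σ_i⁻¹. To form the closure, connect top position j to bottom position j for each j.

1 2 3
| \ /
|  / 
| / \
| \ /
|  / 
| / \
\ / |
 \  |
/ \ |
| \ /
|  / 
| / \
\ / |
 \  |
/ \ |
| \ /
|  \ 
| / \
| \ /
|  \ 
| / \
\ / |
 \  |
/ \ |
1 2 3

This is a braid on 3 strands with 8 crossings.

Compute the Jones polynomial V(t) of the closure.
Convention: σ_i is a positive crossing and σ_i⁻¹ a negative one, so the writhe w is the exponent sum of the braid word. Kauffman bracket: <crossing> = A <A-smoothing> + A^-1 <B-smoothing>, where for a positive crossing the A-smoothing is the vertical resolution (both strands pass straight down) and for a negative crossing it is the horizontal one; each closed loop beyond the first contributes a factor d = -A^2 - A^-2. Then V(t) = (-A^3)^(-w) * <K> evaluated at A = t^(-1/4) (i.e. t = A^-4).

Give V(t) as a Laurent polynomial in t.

Reading the diagram top to bottom ('/'-over between positions i,i+1 = s_i, '\'-over = s_i^-1): braid word = s2 s2 s1^-1 s2 s1^-1 s2^-1 s2^-1 s1^-1.
Braid: s2 s2 s1^-1 s2 s1^-1 s2^-1 s2^-1 s1^-1 on 3 strands, 8 crossings.
Writhe w = (#positive) - (#negative) = 3 - 5 = -2.
State-sum expansion of <K>. There are 2^8 = 256 states.
Smooth each crossing (0=||, 1=⌣⌢); contribution A^(Σ sign_k(1-2s_k)) * d^(L-1).
Tabulate the states by total A-exponent and number of loops L (A-exp: L × count):
  A^8: L=4 ×1
  A^6: L=3 ×8
  A^4: L=2 ×23, L=4 ×5
  A^2: L=1 ×22, L=3 ×33, L=5 ×1
  A^0: L=2 ×52, L=4 ×18
  A^-2: L=1 ×13, L=3 ×37, L=5 ×6
  A^-4: L=2 ×14, L=4 ×13, L=6 ×1
  A^-6: L=3 ×6, L=5 ×2
  A^-8: L=4 ×1
Each group contributes A^e * Σ count * d^(L-1):
Powers of d = -A^2 - A^-2: d^2 = A^4 + 2 + A^-4; d^3 = -A^6 - 3*A^2 - 3*A^-2 - A^-6; d^4 = A^8 + 4*A^4 + 6 + 4*A^-4 + A^-8; d^5 = -A^10 - 5*A^6 - 10*A^2 - 10*A^-2 - 5*A^-6 - A^-10.
  A^8 * (d^3) = -A^14 - 3*A^10 - 3*A^6 - A^2
  A^6 * (8*d^2) = 8*A^10 + 16*A^6 + 8*A^2
  A^4 * (23*d + 5*d^3) = -5*A^10 - 38*A^6 - 38*A^2 - 5*A^-2
  A^2 * (22 + 33*d^2 + d^4) = A^10 + 37*A^6 + 94*A^2 + 37*A^-2 + A^-6
  A^0 * (52*d + 18*d^3) = -18*A^6 - 106*A^2 - 106*A^-2 - 18*A^-6
  A^-2 * (13 + 37*d^2 + 6*d^4) = 6*A^6 + 61*A^2 + 123*A^-2 + 61*A^-6 + 6*A^-10
  A^-4 * (14*d + 13*d^3 + d^5) = -A^6 - 18*A^2 - 63*A^-2 - 63*A^-6 - 18*A^-10 - A^-14
  A^-6 * (6*d^2 + 2*d^4) = 2*A^2 + 14*A^-2 + 24*A^-6 + 14*A^-10 + 2*A^-14
  A^-8 * (d^3) = -A^-2 - 3*A^-6 - 3*A^-10 - A^-14
Summing the groups: <K> = -A^14 + A^10 - A^6 + 2*A^2 - A^-2 + 2*A^-6 - A^-10
Normalise by the writhe: (-A^3)^(-w) = (-A^3)^(2) = A^6, so f(A) = A^6 * <K> = -A^20 + A^16 - A^12 + 2*A^8 - A^4 + 2 - A^-4.
Substitute A = t^(-1/4), i.e. A^e → t^(-e/4): V(t) = -t + 2 - t^-1 + 2*t^-2 - t^-3 + t^-4 - t^-5

Answer: -t + 2 - t^-1 + 2*t^-2 - t^-3 + t^-4 - t^-5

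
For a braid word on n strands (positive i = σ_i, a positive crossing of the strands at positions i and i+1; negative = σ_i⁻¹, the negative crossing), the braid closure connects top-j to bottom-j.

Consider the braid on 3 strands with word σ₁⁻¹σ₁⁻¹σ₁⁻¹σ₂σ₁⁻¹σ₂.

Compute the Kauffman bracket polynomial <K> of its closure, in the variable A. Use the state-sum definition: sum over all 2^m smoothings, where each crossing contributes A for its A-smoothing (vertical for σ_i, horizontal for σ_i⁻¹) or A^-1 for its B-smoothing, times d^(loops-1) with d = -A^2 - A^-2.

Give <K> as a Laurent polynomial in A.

A^14 - 2*A^10 + 2*A^6 - 2*A^2 + 2*A^-2 - A^-6 + A^-10

Derivation:
Braid: s1^-1 s1^-1 s1^-1 s2 s1^-1 s2 on 3 strands, 6 crossings.
Writhe w = (#positive) - (#negative) = 2 - 4 = -2.
State-sum expansion of <K>. There are 2^6 = 64 states.
Smooth each crossing (0=||, 1=⌣⌢); contribution A^(Σ sign_k(1-2s_k)) * d^(L-1).
Tabulate the states by total A-exponent and number of loops L (A-exp: L × count):
  A^6: L=5 ×1
  A^4: L=4 ×6
  A^2: L=3 ×15
  A^0: L=2 ×19, L=4 ×1
  A^-2: L=1 ×11, L=3 ×4
  A^-4: L=2 ×6
  A^-6: L=3 ×1
Each group contributes A^e * Σ count * d^(L-1):
Powers of d = -A^2 - A^-2: d^2 = A^4 + 2 + A^-4; d^3 = -A^6 - 3*A^2 - 3*A^-2 - A^-6; d^4 = A^8 + 4*A^4 + 6 + 4*A^-4 + A^-8.
  A^6 * (d^4) = A^14 + 4*A^10 + 6*A^6 + 4*A^2 + A^-2
  A^4 * (6*d^3) = -6*A^10 - 18*A^6 - 18*A^2 - 6*A^-2
  A^2 * (15*d^2) = 15*A^6 + 30*A^2 + 15*A^-2
  A^0 * (19*d + d^3) = -A^6 - 22*A^2 - 22*A^-2 - A^-6
  A^-2 * (11 + 4*d^2) = 4*A^2 + 19*A^-2 + 4*A^-6
  A^-4 * (6*d) = -6*A^-2 - 6*A^-6
  A^-6 * (d^2) = A^-2 + 2*A^-6 + A^-10
Summing the groups: <K> = A^14 - 2*A^10 + 2*A^6 - 2*A^2 + 2*A^-2 - A^-6 + A^-10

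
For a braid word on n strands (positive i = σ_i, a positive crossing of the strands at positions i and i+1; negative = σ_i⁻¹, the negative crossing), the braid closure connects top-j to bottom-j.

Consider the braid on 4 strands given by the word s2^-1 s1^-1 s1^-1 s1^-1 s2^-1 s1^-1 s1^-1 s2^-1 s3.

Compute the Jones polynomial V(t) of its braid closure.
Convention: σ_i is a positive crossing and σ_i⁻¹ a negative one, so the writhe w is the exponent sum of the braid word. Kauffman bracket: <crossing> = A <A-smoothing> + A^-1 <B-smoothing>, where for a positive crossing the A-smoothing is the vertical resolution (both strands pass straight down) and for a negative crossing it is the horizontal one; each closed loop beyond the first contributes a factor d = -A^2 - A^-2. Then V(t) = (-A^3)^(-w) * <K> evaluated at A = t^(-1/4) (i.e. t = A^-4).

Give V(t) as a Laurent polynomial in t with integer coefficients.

The presented braid s2^-1 s1^-1 s1^-1 s1^-1 s2^-1 s1^-1 s1^-1 s2^-1 s3 on 4 strands reduces by inverse Markov moves (closure unchanged at each step):
  Destabilize: the word has the form β·s3 where s3 occurs only as the final letter (β ∈ B_3); drop it and the last strand → 3 strands.
Reduced to β = s2^-1 s1^-1 s1^-1 s1^-1 s2^-1 s1^-1 s1^-1 s2^-1 on 3 strands, 8 crossings.
Compute on β:
Braid: s2^-1 s1^-1 s1^-1 s1^-1 s2^-1 s1^-1 s1^-1 s2^-1 on 3 strands, 8 crossings.
Writhe w = (#positive) - (#negative) = 0 - 8 = -8.
Enumerate smoothing states for the bracket polynomial. There are 2^8 = 256 states.
Each crossing splits two ways (0=vertical, 1=horizontal). The state's weight is A^(#A-smoothings - #B-smoothings) * d^(loops - 1).
Tabulate the states by total A-exponent and number of loops L (A-exp: L × count):
  A^8: L=5 ×1
  A^6: L=4 ×7, L=6 ×1
  A^4: L=3 ×19, L=5 ×9
  A^2: L=2 ×24, L=4 ×31, L=6 ×1
  A^0: L=1 ×12, L=3 ×53, L=5 ×5
  A^-2: L=2 ×45, L=4 ×11
  A^-4: L=1 ×15, L=3 ×13
  A^-6: L=2 ×8
  A^-8: L=3 ×1
Each group contributes A^e * Σ count * d^(L-1):
Powers of d = -A^2 - A^-2: d^2 = A^4 + 2 + A^-4; d^3 = -A^6 - 3*A^2 - 3*A^-2 - A^-6; d^4 = A^8 + 4*A^4 + 6 + 4*A^-4 + A^-8; d^5 = -A^10 - 5*A^6 - 10*A^2 - 10*A^-2 - 5*A^-6 - A^-10.
  A^8 * (d^4) = A^16 + 4*A^12 + 6*A^8 + 4*A^4 + 1
  A^6 * (7*d^3 + d^5) = -A^16 - 12*A^12 - 31*A^8 - 31*A^4 - 12 - A^-4
  A^4 * (19*d^2 + 9*d^4) = 9*A^12 + 55*A^8 + 92*A^4 + 55 + 9*A^-4
  A^2 * (24*d + 31*d^3 + d^5) = -A^12 - 36*A^8 - 127*A^4 - 127 - 36*A^-4 - A^-8
  A^0 * (12 + 53*d^2 + 5*d^4) = 5*A^8 + 73*A^4 + 148 + 73*A^-4 + 5*A^-8
  A^-2 * (45*d + 11*d^3) = -11*A^4 - 78 - 78*A^-4 - 11*A^-8
  A^-4 * (15 + 13*d^2) = 13 + 41*A^-4 + 13*A^-8
  A^-6 * (8*d) = -8*A^-4 - 8*A^-8
  A^-8 * (d^2) = A^-4 + 2*A^-8 + A^-12
Summing the groups: <K> = -A^8 + A^-4 + A^-12
Normalise by the writhe: (-A^3)^(-w) = (-A^3)^(8) = A^24, so f(A) = A^24 * <K> = -A^32 + A^20 + A^12.
Substitute A = t^(-1/4), i.e. A^e → t^(-e/4): V(t) = t^-3 + t^-5 - t^-8

Answer: t^-3 + t^-5 - t^-8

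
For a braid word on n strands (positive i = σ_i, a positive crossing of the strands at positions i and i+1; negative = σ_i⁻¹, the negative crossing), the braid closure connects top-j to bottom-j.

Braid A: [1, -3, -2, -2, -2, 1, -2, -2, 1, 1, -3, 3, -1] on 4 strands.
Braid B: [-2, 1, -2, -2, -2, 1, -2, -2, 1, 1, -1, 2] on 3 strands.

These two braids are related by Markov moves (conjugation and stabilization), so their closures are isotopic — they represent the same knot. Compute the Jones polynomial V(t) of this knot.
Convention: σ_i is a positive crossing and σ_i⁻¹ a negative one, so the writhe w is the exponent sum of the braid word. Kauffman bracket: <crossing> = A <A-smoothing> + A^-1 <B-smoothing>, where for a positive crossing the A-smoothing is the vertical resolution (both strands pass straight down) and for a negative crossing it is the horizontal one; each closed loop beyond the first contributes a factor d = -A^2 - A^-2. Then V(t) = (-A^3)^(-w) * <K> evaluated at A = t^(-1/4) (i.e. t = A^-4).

Markov-equivalent braids have isotopic closures, hence identical knot invariants. Strip the Markov moves from each word to reach a common short braid β, then compute V(t) once on β.
Braid A: s1 s3^-1 s2^-1 s2^-1 s2^-1 s1 s2^-1 s2^-1 s1 s1 s3^-1 s3 s1^-1 on 4 strands reduces by inverse Markov moves (closure unchanged at each step):
  Deconjugate: the word is γ·β·γ⁻¹ with γ = s1 (prefix) and γ⁻¹ = s1^-1 (suffix); strip both.
  Deconjugate: the word is γ·β·γ⁻¹ with γ = s3^-1 (prefix) and γ⁻¹ = s3 (suffix); strip both.
  Destabilize: the word has the form β·s3^-1 where s3^-1 occurs only as the final letter (β ∈ B_3); drop it and the last strand → 3 strands.
Reduced to β = s2^-1 s2^-1 s2^-1 s1 s2^-1 s2^-1 s1 s1 on 3 strands, 8 crossings.
Braid B: s2^-1 s1 s2^-1 s2^-1 s2^-1 s1 s2^-1 s2^-1 s1 s1 s1^-1 s2 on 3 strands reduces by inverse Markov moves (closure unchanged at each step):
  Deconjugate: the word is γ·β·γ⁻¹ with γ = s2^-1 s1 (prefix) and γ⁻¹ = s1^-1 s2 (suffix); strip both.
Reduced to β = s2^-1 s2^-1 s2^-1 s1 s2^-1 s2^-1 s1 s1 on 3 strands, 8 crossings.
Both give the same β = s2^-1 s2^-1 s2^-1 s1 s2^-1 s2^-1 s1 s1 on 3 strands, so one state sum suffices:
Braid: s2^-1 s2^-1 s2^-1 s1 s2^-1 s2^-1 s1 s1 on 3 strands, 8 crossings.
Writhe w = (#positive) - (#negative) = 3 - 5 = -2.
Computing the Kauffman bracket via state sum. There are 2^8 = 256 states.
Smooth each crossing (0=||, 1=⌣⌢); contribution A^(Σ sign_k(1-2s_k)) * d^(L-1).
Tabulate the states by total A-exponent and number of loops L (A-exp: L × count):
  A^8: L=6 ×1
  A^6: L=5 ×8
  A^4: L=4 ×27, L=6 ×1
  A^2: L=3 ×50, L=5 ×6
  A^0: L=2 ×53, L=4 ×17
  A^-2: L=1 ×27, L=3 ×28, L=5 ×1
  A^-4: L=2 ×24, L=4 ×4
  A^-6: L=3 ×8
  A^-8: L=4 ×1
Each group contributes A^e * Σ count * d^(L-1):
Powers of d = -A^2 - A^-2: d^2 = A^4 + 2 + A^-4; d^3 = -A^6 - 3*A^2 - 3*A^-2 - A^-6; d^4 = A^8 + 4*A^4 + 6 + 4*A^-4 + A^-8; d^5 = -A^10 - 5*A^6 - 10*A^2 - 10*A^-2 - 5*A^-6 - A^-10.
  A^8 * (d^5) = -A^18 - 5*A^14 - 10*A^10 - 10*A^6 - 5*A^2 - A^-2
  A^6 * (8*d^4) = 8*A^14 + 32*A^10 + 48*A^6 + 32*A^2 + 8*A^-2
  A^4 * (27*d^3 + d^5) = -A^14 - 32*A^10 - 91*A^6 - 91*A^2 - 32*A^-2 - A^-6
  A^2 * (50*d^2 + 6*d^4) = 6*A^10 + 74*A^6 + 136*A^2 + 74*A^-2 + 6*A^-6
  A^0 * (53*d + 17*d^3) = -17*A^6 - 104*A^2 - 104*A^-2 - 17*A^-6
  A^-2 * (27 + 28*d^2 + d^4) = A^6 + 32*A^2 + 89*A^-2 + 32*A^-6 + A^-10
  A^-4 * (24*d + 4*d^3) = -4*A^2 - 36*A^-2 - 36*A^-6 - 4*A^-10
  A^-6 * (8*d^2) = 8*A^-2 + 16*A^-6 + 8*A^-10
  A^-8 * (d^3) = -A^-2 - 3*A^-6 - 3*A^-10 - A^-14
Summing the groups: <K> = -A^18 + 2*A^14 - 4*A^10 + 5*A^6 - 4*A^2 + 5*A^-2 - 3*A^-6 + 2*A^-10 - A^-14
Normalise by the writhe: (-A^3)^(-w) = (-A^3)^(2) = A^6, so f(A) = A^6 * <K> = -A^24 + 2*A^20 - 4*A^16 + 5*A^12 - 4*A^8 + 5*A^4 - 3 + 2*A^-4 - A^-8.
Substitute A = t^(-1/4), i.e. A^e → t^(-e/4): V(t) = -t^2 + 2*t - 3 + 5*t^-1 - 4*t^-2 + 5*t^-3 - 4*t^-4 + 2*t^-5 - t^-6

Answer: -t^2 + 2*t - 3 + 5*t^-1 - 4*t^-2 + 5*t^-3 - 4*t^-4 + 2*t^-5 - t^-6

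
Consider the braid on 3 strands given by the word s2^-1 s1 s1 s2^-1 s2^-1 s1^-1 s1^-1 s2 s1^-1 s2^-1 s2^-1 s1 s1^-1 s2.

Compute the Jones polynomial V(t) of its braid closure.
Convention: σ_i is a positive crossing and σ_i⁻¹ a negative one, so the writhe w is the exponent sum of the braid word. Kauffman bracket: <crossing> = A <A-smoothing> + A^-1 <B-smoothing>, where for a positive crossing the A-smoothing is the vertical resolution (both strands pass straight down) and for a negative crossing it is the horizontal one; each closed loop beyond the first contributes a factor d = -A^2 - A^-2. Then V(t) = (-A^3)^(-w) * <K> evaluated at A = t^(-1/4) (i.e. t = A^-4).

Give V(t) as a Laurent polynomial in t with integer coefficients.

The presented braid s2^-1 s1 s1 s2^-1 s2^-1 s1^-1 s1^-1 s2 s1^-1 s2^-1 s2^-1 s1 s1^-1 s2 on 3 strands reduces by inverse Markov moves (closure unchanged at each step):
  Deconjugate: the word is γ·β·γ⁻¹ with γ = s2^-1 s1 (prefix) and γ⁻¹ = s1^-1 s2 (suffix); strip both.
Reduced to β = s1 s2^-1 s2^-1 s1^-1 s1^-1 s2 s1^-1 s2^-1 s2^-1 s1 on 3 strands, 10 crossings.
Compute on β:
Braid: s1 s2^-1 s2^-1 s1^-1 s1^-1 s2 s1^-1 s2^-1 s2^-1 s1 on 3 strands, 10 crossings.
Writhe w = (#positive) - (#negative) = 3 - 7 = -4.
Enumerate smoothing states for the bracket polynomial. There are 2^10 = 1024 states.
Each crossing splits two ways (0=vertical, 1=horizontal). The state's weight is A^(#A-smoothings - #B-smoothings) * d^(loops - 1).
Tabulate the states by total A-exponent and number of loops L (A-exp: L × count):
  A^10: L=6 ×1
  A^8: L=5 ×10
  A^6: L=4 ×43, L=6 ×2
  A^4: L=3 ×98, L=5 ×22
  A^2: L=2 ×118, L=4 ×88, L=6 ×4
  A^0: L=1 ×60, L=3 ×162, L=5 ×30
  A^-2: L=2 ×128, L=4 ×79, L=6 ×3
  A^-4: L=1 ×23, L=3 ×84, L=5 ×13
  A^-6: L=2 ×27, L=4 ×18
  A^-8: L=1 ×2, L=3 ×8
  A^-10: L=2 ×1
Each group contributes A^e * Σ count * d^(L-1):
Powers of d = -A^2 - A^-2: d^2 = A^4 + 2 + A^-4; d^3 = -A^6 - 3*A^2 - 3*A^-2 - A^-6; d^4 = A^8 + 4*A^4 + 6 + 4*A^-4 + A^-8; d^5 = -A^10 - 5*A^6 - 10*A^2 - 10*A^-2 - 5*A^-6 - A^-10.
  A^10 * (d^5) = -A^20 - 5*A^16 - 10*A^12 - 10*A^8 - 5*A^4 - 1
  A^8 * (10*d^4) = 10*A^16 + 40*A^12 + 60*A^8 + 40*A^4 + 10
  A^6 * (43*d^3 + 2*d^5) = -2*A^16 - 53*A^12 - 149*A^8 - 149*A^4 - 53 - 2*A^-4
  A^4 * (98*d^2 + 22*d^4) = 22*A^12 + 186*A^8 + 328*A^4 + 186 + 22*A^-4
  A^2 * (118*d + 88*d^3 + 4*d^5) = -4*A^12 - 108*A^8 - 422*A^4 - 422 - 108*A^-4 - 4*A^-8
  A^0 * (60 + 162*d^2 + 30*d^4) = 30*A^8 + 282*A^4 + 564 + 282*A^-4 + 30*A^-8
  A^-2 * (128*d + 79*d^3 + 3*d^5) = -3*A^8 - 94*A^4 - 395 - 395*A^-4 - 94*A^-8 - 3*A^-12
  A^-4 * (23 + 84*d^2 + 13*d^4) = 13*A^4 + 136 + 269*A^-4 + 136*A^-8 + 13*A^-12
  A^-6 * (27*d + 18*d^3) = -18 - 81*A^-4 - 81*A^-8 - 18*A^-12
  A^-8 * (2 + 8*d^2) = 8*A^-4 + 18*A^-8 + 8*A^-12
  A^-10 * (d) = -A^-8 - A^-12
Summing the groups: <K> = -A^20 + 3*A^16 - 5*A^12 + 6*A^8 - 7*A^4 + 7 - 5*A^-4 + 4*A^-8 - A^-12
Normalise by the writhe: (-A^3)^(-w) = (-A^3)^(4) = A^12, so f(A) = A^12 * <K> = -A^32 + 3*A^28 - 5*A^24 + 6*A^20 - 7*A^16 + 7*A^12 - 5*A^8 + 4*A^4 - 1.
Substitute A = t^(-1/4), i.e. A^e → t^(-e/4): V(t) = -1 + 4*t^-1 - 5*t^-2 + 7*t^-3 - 7*t^-4 + 6*t^-5 - 5*t^-6 + 3*t^-7 - t^-8

Answer: -1 + 4*t^-1 - 5*t^-2 + 7*t^-3 - 7*t^-4 + 6*t^-5 - 5*t^-6 + 3*t^-7 - t^-8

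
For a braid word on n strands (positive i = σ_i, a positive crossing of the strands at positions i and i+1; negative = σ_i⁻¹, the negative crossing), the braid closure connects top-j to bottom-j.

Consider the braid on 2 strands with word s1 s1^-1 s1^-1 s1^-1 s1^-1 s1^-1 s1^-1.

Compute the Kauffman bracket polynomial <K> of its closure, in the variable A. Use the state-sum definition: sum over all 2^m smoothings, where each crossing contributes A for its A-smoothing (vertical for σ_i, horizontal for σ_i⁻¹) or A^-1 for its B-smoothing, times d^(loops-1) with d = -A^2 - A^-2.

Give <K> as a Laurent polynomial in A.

A^13 - A^9 + A^5 - A - A^-7

Derivation:
First cancel adjacent σ_i σ_i⁻¹ pairs (Reidemeister II — same braid, same closure): s1 s1^-1 s1^-1 s1^-1 s1^-1 s1^-1 s1^-1 → s1^-1 s1^-1 s1^-1 s1^-1 s1^-1.
Braid: s1^-1 s1^-1 s1^-1 s1^-1 s1^-1 on 2 strands, 5 crossings.
Writhe w = (#positive) - (#negative) = 0 - 5 = -5.
Computing the Kauffman bracket via state sum. There are 2^5 = 32 states.
For each crossing: s=0 is the vertical smoothing, s=1 horizontal. Crossing k contributes A^(sign_k * (1 - 2*s_k)); loop factor d = -A^2 - A^-2.
  state 00000: A-exp=-5, loops=2, term = A^-5 * d^1
  state 00001: A-exp=-3, loops=1, term = A^-3 * d^0
  state 00010: A-exp=-3, loops=1, term = A^-3 * d^0
  state 00011: A-exp=-1, loops=2, term = A^-1 * d^1
  state 00100: A-exp=-3, loops=1, term = A^-3 * d^0
  state 00101: A-exp=-1, loops=2, term = A^-1 * d^1
  state 00110: A-exp=-1, loops=2, term = A^-1 * d^1
  state 00111: A-exp=+1, loops=3, term = A^1 * d^2
  state 01000: A-exp=-3, loops=1, term = A^-3 * d^0
  state 01001: A-exp=-1, loops=2, term = A^-1 * d^1
  state 01010: A-exp=-1, loops=2, term = A^-1 * d^1
  state 01011: A-exp=+1, loops=3, term = A^1 * d^2
  state 01100: A-exp=-1, loops=2, term = A^-1 * d^1
  state 01101: A-exp=+1, loops=3, term = A^1 * d^2
  state 01110: A-exp=+1, loops=3, term = A^1 * d^2
  state 01111: A-exp=+3, loops=4, term = A^3 * d^3
  state 10000: A-exp=-3, loops=1, term = A^-3 * d^0
  state 10001: A-exp=-1, loops=2, term = A^-1 * d^1
  state 10010: A-exp=-1, loops=2, term = A^-1 * d^1
  state 10011: A-exp=+1, loops=3, term = A^1 * d^2
  state 10100: A-exp=-1, loops=2, term = A^-1 * d^1
  state 10101: A-exp=+1, loops=3, term = A^1 * d^2
  state 10110: A-exp=+1, loops=3, term = A^1 * d^2
  state 10111: A-exp=+3, loops=4, term = A^3 * d^3
  state 11000: A-exp=-1, loops=2, term = A^-1 * d^1
  state 11001: A-exp=+1, loops=3, term = A^1 * d^2
  state 11010: A-exp=+1, loops=3, term = A^1 * d^2
  state 11011: A-exp=+3, loops=4, term = A^3 * d^3
  state 11100: A-exp=+1, loops=3, term = A^1 * d^2
  state 11101: A-exp=+3, loops=4, term = A^3 * d^3
  state 11110: A-exp=+3, loops=4, term = A^3 * d^3
  state 11111: A-exp=+5, loops=5, term = A^5 * d^4
Collect the terms by A-exponent (count of states per loop number):
Powers of d = -A^2 - A^-2: d^2 = A^4 + 2 + A^-4; d^3 = -A^6 - 3*A^2 - 3*A^-2 - A^-6; d^4 = A^8 + 4*A^4 + 6 + 4*A^-4 + A^-8.
  A^5 * (d^4) = A^13 + 4*A^9 + 6*A^5 + 4*A + A^-3
  A^3 * (5*d^3) = -5*A^9 - 15*A^5 - 15*A - 5*A^-3
  A^1 * (10*d^2) = 10*A^5 + 20*A + 10*A^-3
  A^-1 * (10*d) = -10*A - 10*A^-3
  A^-3 * (5) = 5*A^-3
  A^-5 * (d) = -A^-3 - A^-7
Summing the groups: <K> = A^13 - A^9 + A^5 - A - A^-7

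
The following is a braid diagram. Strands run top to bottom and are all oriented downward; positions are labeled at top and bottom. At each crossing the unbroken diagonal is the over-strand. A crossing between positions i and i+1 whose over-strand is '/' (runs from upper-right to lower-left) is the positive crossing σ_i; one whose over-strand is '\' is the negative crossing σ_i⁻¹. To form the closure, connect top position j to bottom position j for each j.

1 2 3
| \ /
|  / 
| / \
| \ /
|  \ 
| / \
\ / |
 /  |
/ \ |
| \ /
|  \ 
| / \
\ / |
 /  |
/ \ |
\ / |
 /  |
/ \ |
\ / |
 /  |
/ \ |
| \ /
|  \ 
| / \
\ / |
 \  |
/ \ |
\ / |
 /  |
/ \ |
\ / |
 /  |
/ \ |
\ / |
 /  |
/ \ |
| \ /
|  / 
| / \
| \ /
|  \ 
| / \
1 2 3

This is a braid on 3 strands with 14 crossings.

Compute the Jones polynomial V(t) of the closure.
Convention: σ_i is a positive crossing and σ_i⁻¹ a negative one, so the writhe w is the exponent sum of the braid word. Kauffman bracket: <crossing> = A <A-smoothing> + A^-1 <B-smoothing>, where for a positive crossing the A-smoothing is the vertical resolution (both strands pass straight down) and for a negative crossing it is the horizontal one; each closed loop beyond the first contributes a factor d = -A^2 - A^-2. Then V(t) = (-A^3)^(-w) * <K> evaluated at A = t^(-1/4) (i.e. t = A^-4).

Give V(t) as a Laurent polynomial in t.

Reading the diagram top to bottom ('/'-over between positions i,i+1 = s_i, '\'-over = s_i^-1): braid word = s2 s2^-1 s1 s2^-1 s1 s1 s1 s2^-1 s1^-1 s1 s1 s1 s2 s2^-1.
The presented braid s2 s2^-1 s1 s2^-1 s1 s1 s1 s2^-1 s1^-1 s1 s1 s1 s2 s2^-1 on 3 strands reduces by inverse Markov moves (closure unchanged at each step):
  Deconjugate: the word is γ·β·γ⁻¹ with γ = s2 s2^-1 (prefix) and γ⁻¹ = s2 s2^-1 (suffix); strip both.
Reduced to β = s1 s2^-1 s1 s1 s1 s2^-1 s1^-1 s1 s1 s1 on 3 strands, 10 crossings.
Compute on β:
First cancel adjacent σ_i σ_i⁻¹ pairs (Reidemeister II — same braid, same closure): s1 s2^-1 s1 s1 s1 s2^-1 s1^-1 s1 s1 s1 → s1 s2^-1 s1 s1 s1 s2^-1 s1 s1.
Braid: s1 s2^-1 s1 s1 s1 s2^-1 s1 s1 on 3 strands, 8 crossings.
Writhe w = (#positive) - (#negative) = 6 - 2 = 4.
State-sum expansion of <K>. There are 2^8 = 256 states.
For each crossing: s=0 is the vertical smoothing, s=1 horizontal. Crossing k contributes A^(sign_k * (1 - 2*s_k)); loop factor d = -A^2 - A^-2.
Tabulate the states by total A-exponent and number of loops L (A-exp: L × count):
  A^8: L=3 ×1
  A^6: L=2 ×8
  A^4: L=1 ×21, L=3 ×7
  A^2: L=2 ×54, L=4 ×2
  A^0: L=3 ×70
  A^-2: L=4 ×56
  A^-4: L=5 ×28
  A^-6: L=6 ×8
  A^-8: L=7 ×1
Each group contributes A^e * Σ count * d^(L-1):
Powers of d = -A^2 - A^-2: d^2 = A^4 + 2 + A^-4; d^3 = -A^6 - 3*A^2 - 3*A^-2 - A^-6; d^4 = A^8 + 4*A^4 + 6 + 4*A^-4 + A^-8; d^5 = -A^10 - 5*A^6 - 10*A^2 - 10*A^-2 - 5*A^-6 - A^-10; d^6 = A^12 + 6*A^8 + 15*A^4 + 20 + 15*A^-4 + 6*A^-8 + A^-12.
  A^8 * (d^2) = A^12 + 2*A^8 + A^4
  A^6 * (8*d) = -8*A^8 - 8*A^4
  A^4 * (21 + 7*d^2) = 7*A^8 + 35*A^4 + 7
  A^2 * (54*d + 2*d^3) = -2*A^8 - 60*A^4 - 60 - 2*A^-4
  A^0 * (70*d^2) = 70*A^4 + 140 + 70*A^-4
  A^-2 * (56*d^3) = -56*A^4 - 168 - 168*A^-4 - 56*A^-8
  A^-4 * (28*d^4) = 28*A^4 + 112 + 168*A^-4 + 112*A^-8 + 28*A^-12
  A^-6 * (8*d^5) = -8*A^4 - 40 - 80*A^-4 - 80*A^-8 - 40*A^-12 - 8*A^-16
  A^-8 * (d^6) = A^4 + 6 + 15*A^-4 + 20*A^-8 + 15*A^-12 + 6*A^-16 + A^-20
Summing the groups: <K> = A^12 - A^8 + 3*A^4 - 3 + 3*A^-4 - 4*A^-8 + 3*A^-12 - 2*A^-16 + A^-20
Normalise by the writhe: (-A^3)^(-w) = (-A^3)^(-4) = A^-12, so f(A) = A^-12 * <K> = 1 - A^-4 + 3*A^-8 - 3*A^-12 + 3*A^-16 - 4*A^-20 + 3*A^-24 - 2*A^-28 + A^-32.
Substitute A = t^(-1/4), i.e. A^e → t^(-e/4): V(t) = t^8 - 2*t^7 + 3*t^6 - 4*t^5 + 3*t^4 - 3*t^3 + 3*t^2 - t + 1

Answer: t^8 - 2*t^7 + 3*t^6 - 4*t^5 + 3*t^4 - 3*t^3 + 3*t^2 - t + 1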